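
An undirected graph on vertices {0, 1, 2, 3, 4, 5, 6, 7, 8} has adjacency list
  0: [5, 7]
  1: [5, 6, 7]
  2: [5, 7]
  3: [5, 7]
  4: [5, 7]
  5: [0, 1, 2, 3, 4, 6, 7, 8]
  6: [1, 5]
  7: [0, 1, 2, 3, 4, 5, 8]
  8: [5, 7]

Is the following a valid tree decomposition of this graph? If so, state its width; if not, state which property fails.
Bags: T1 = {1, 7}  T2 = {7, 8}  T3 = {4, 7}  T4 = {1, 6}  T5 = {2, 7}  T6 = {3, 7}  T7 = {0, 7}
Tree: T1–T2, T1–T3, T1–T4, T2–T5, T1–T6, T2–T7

A tree decomposition must satisfy three properties: every vertex lies in some bag; for every edge, both endpoints lie together in some bag; and for every vertex, the bags containing it form a connected subtree. Here vertex 5 appears in no bag, so the decomposition is invalid.

No — vertex 5 appears in no bag.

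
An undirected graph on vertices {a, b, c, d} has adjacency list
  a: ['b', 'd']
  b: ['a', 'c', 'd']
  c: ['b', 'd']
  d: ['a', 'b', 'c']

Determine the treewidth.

2

A width-2 tree decomposition is:
Bags: B1 = {a, b, d}  B2 = {b, c, d}
Tree: B1–B2
Every bag has size at most 3, so the width is 3 − 1 = 2 and tw(G) ≤ 2. On the other hand G contains the 3-clique {b, c, d}. A clique must lie in a single bag of any decomposition, so no decomposition can have width below 2. Hence tw(G) = 2 exactly.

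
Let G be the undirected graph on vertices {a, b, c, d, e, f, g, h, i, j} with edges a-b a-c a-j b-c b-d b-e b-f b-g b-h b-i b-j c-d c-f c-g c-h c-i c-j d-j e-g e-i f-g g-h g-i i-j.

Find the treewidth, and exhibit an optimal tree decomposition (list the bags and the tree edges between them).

Treewidth 3.
One optimal decomposition is:
Bags: B1 = {b, c, g, i}  B2 = {b, c, f, g}  B3 = {b, e, g, i}  B4 = {b, c, i, j}  B5 = {b, c, g, h}  B6 = {b, c, d, j}  B7 = {a, b, c, j}
Tree: B1–B2, B1–B3, B1–B4, B2–B5, B4–B6, B6–B7

Each bag holds 4 vertices, so the decomposition has width 3, which upper-bounds the treewidth. Conversely, {b, e, g, i} is a clique of size 4, and the vertices of any clique must share a bag in every tree decomposition; so some bag has ≥ 4 vertices and tw(G) ≥ 3. Combining the bounds, tw(G) = 3.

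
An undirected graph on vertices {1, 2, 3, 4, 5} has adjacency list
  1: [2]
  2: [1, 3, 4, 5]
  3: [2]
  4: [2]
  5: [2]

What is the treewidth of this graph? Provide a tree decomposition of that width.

Treewidth 1.
One such decomposition:
Bags: B1 = {2, 4}  B2 = {2, 5}  B3 = {1, 2}  B4 = {2, 3}
Tree: B1–B2, B1–B3, B2–B4

Each bag holds 2 vertices, so the decomposition has width 1, which upper-bounds the treewidth. Any graph with an edge has treewidth ≥ 1, and G has the edge 4–2. The upper and lower bounds meet at 1, so that is the treewidth.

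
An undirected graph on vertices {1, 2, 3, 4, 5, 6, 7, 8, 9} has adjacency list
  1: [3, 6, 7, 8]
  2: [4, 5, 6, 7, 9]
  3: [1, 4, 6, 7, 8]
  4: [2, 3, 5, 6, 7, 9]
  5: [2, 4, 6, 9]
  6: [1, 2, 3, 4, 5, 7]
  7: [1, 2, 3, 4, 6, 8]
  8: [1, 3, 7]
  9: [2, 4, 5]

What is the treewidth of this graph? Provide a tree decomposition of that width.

The largest bag has 4 vertices, giving width 3; this decomposition certifies tw(G) ≤ 3. For the lower bound, the 4 vertices {1, 3, 7, 8} are pairwise adjacent, and any tree decomposition puts a clique entirely inside one bag — forcing width ≥ 3. Combining the bounds, tw(G) = 3.

Treewidth 3.
One such decomposition:
Bags: B1 = {2, 4, 5, 6}  B2 = {2, 4, 5, 9}  B3 = {2, 4, 6, 7}  B4 = {3, 4, 6, 7}  B5 = {1, 3, 6, 7}  B6 = {1, 3, 7, 8}
Tree: B1–B2, B1–B3, B3–B4, B4–B5, B5–B6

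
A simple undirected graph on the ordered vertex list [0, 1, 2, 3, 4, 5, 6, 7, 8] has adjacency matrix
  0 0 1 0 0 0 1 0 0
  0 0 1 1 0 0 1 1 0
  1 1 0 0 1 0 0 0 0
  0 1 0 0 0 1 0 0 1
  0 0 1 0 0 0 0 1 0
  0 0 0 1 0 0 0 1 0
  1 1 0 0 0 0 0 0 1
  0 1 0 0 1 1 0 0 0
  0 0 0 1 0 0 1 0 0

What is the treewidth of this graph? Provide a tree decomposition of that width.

The largest bag has 4 vertices, giving width 3; this decomposition certifies tw(G) ≤ 3. For the lower bound: the 4 vertex sets {3,5,8}, {7}, {1}, {0,2,4,6} are disjoint, each induces a connected subgraph, and every pair is joined by at least one edge of G. Contracting each set to a single vertex therefore yields K_{4} as a minor, and since treewidth is minor-monotone, tw(G) ≥ tw(K_{4}) = 3. Hence tw(G) = 3 exactly.

Treewidth 3.
One optimal decomposition is:
Bags: B1 = {3, 5, 7, 8}  B2 = {1, 3, 7, 8}  B3 = {1, 6, 7, 8}  B4 = {1, 4, 6, 7}  B5 = {1, 2, 4, 6}  B6 = {0, 2, 4, 6}
Tree: B1–B2, B2–B3, B3–B4, B4–B5, B5–B6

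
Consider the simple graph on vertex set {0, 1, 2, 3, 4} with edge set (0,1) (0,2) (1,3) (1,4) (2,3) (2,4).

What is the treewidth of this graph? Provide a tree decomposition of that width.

Treewidth 2.
One such decomposition:
Bags: B1 = {1, 2, 3}  B2 = {1, 2, 4}  B3 = {0, 1, 2}
Tree: B1–B2, B2–B3

Every bag has size at most 3, so the width is 3 − 1 = 2 and tw(G) ≤ 2. For the lower bound, G contains the cycle 1–3–2–4–1, so G is not a forest; only forests have treewidth ≤ 1, hence tw(G) ≥ 2. The upper and lower bounds meet at 2, so that is the treewidth.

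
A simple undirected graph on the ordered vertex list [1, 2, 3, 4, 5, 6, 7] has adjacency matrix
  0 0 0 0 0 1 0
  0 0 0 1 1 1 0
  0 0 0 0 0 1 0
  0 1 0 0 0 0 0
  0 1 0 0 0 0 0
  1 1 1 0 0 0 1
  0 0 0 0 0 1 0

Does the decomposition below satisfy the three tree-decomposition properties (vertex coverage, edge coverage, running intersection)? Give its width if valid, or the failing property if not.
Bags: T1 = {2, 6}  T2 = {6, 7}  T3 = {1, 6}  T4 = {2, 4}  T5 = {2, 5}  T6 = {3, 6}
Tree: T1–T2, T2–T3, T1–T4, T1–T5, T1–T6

Checking the three conditions: (i) the bags cover all of {1, 2, 3, 4, 5, 6, 7}; (ii) for each edge, some bag contains both endpoints; (iii) the bags containing any fixed vertex form a subtree. All hold, so the decomposition is valid with width 2 − 1 = 1.

Yes; width 1.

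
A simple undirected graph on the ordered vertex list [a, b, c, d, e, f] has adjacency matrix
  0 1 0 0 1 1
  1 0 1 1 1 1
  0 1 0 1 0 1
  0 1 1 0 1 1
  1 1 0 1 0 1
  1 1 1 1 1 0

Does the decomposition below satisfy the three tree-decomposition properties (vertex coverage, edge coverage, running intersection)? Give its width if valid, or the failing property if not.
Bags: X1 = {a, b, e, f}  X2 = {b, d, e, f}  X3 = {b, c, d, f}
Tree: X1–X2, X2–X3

Every vertex of G appears in some bag (union = {a, b, c, d, e, f}); every edge is covered by a bag; and for each vertex v the set of bags containing v is connected in the bag tree. The decomposition is therefore valid. The largest bag has 4 vertices, so the width is 3.

Yes; width 3.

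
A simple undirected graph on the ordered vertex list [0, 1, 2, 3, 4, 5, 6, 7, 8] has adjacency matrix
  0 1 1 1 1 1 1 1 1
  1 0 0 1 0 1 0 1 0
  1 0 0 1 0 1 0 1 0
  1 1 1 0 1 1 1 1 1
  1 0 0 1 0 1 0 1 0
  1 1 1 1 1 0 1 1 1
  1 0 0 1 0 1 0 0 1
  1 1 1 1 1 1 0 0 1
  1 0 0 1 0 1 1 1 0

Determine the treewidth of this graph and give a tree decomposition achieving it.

The largest bag has 5 vertices, giving width 4; this decomposition certifies tw(G) ≤ 4. Conversely, {0, 3, 5, 6, 8} is a clique of size 5, and the vertices of any clique must share a bag in every tree decomposition; so some bag has ≥ 5 vertices and tw(G) ≥ 4. Therefore the treewidth is 4.

Treewidth 4.
One optimal decomposition is:
Bags: B1 = {0, 3, 4, 5, 7}  B2 = {0, 1, 3, 5, 7}  B3 = {0, 3, 5, 7, 8}  B4 = {0, 2, 3, 5, 7}  B5 = {0, 3, 5, 6, 8}
Tree: B1–B2, B2–B3, B3–B4, B3–B5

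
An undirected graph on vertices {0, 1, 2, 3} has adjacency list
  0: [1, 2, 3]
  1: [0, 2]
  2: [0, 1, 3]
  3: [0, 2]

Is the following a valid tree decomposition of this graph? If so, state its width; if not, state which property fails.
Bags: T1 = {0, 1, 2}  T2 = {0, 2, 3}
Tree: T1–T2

Checking the three conditions: (i) the bags cover all of {0, 1, 2, 3}; (ii) for each edge, some bag contains both endpoints; (iii) the bags containing any fixed vertex form a subtree. All hold, so the decomposition is valid with width 3 − 1 = 2.

Yes; width 2.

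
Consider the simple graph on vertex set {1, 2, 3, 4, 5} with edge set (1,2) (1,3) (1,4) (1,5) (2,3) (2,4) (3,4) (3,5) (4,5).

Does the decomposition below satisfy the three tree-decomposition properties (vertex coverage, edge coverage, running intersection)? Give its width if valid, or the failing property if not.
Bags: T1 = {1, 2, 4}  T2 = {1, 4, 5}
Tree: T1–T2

No — vertex 3 appears in no bag.

A tree decomposition must satisfy three properties: every vertex lies in some bag; for every edge, both endpoints lie together in some bag; and for every vertex, the bags containing it form a connected subtree. Here vertex 3 appears in no bag, so the decomposition is invalid.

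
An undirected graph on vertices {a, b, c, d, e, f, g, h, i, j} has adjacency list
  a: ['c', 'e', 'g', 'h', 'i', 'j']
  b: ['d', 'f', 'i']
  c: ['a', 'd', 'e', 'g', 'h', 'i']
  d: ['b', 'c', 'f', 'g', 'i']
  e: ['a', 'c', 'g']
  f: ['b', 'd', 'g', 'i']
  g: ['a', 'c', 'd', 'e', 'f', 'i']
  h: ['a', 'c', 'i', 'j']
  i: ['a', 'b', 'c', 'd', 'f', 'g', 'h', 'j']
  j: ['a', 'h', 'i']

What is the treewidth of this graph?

A width-3 tree decomposition is:
Bags: B1 = {a, c, g, i}  B2 = {c, d, g, i}  B3 = {a, c, h, i}  B4 = {d, f, g, i}  B5 = {b, d, f, i}  B6 = {a, h, i, j}  B7 = {a, c, e, g}
Tree: B1–B2, B1–B3, B2–B4, B4–B5, B3–B6, B1–B7
Each bag holds 4 vertices, so the decomposition has width 3, which upper-bounds the treewidth. For the lower bound, the 4 vertices {a, c, e, g} are pairwise adjacent, and any tree decomposition puts a clique entirely inside one bag — forcing width ≥ 3. Combining the bounds, tw(G) = 3.

3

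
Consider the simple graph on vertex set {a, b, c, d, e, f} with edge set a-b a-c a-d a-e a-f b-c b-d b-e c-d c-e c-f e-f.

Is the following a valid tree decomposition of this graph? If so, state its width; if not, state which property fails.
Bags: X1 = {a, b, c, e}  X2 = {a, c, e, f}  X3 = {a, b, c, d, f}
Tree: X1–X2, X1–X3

A tree decomposition must satisfy three properties: every vertex lies in some bag; for every edge, both endpoints lie together in some bag; and for every vertex, the bags containing it form a connected subtree. Here bags containing vertex f are not connected in the tree, so the decomposition is invalid.

No — bags containing vertex f are not connected in the tree.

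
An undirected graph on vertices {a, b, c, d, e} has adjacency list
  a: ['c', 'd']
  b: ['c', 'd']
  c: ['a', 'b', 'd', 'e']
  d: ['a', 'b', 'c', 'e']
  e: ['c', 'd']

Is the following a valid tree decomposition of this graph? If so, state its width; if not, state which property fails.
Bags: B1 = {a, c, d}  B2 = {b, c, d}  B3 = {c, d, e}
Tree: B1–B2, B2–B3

Yes; width 2.

Every vertex of G appears in some bag (union = {a, b, c, d, e}); every edge is covered by a bag; and for each vertex v the set of bags containing v is connected in the bag tree. The decomposition is therefore valid. The largest bag has 3 vertices, so the width is 2.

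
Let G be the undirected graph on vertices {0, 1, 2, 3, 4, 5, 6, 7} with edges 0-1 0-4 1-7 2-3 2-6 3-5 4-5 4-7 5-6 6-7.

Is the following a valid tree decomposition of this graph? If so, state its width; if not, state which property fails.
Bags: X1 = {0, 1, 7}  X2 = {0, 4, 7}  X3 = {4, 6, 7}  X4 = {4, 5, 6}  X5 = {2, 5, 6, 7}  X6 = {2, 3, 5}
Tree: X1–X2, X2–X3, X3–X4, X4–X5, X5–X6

No — bags containing vertex 7 are not connected in the tree.

A tree decomposition must satisfy three properties: every vertex lies in some bag; for every edge, both endpoints lie together in some bag; and for every vertex, the bags containing it form a connected subtree. Here bags containing vertex 7 are not connected in the tree, so the decomposition is invalid.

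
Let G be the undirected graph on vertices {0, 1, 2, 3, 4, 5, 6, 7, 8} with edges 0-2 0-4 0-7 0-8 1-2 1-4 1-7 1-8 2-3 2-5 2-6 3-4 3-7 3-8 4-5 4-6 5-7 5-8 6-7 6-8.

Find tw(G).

4

A width-4 tree decomposition is:
Bags: B1 = {2, 4, 6, 7, 8}  B2 = {0, 2, 4, 7, 8}  B3 = {1, 2, 4, 7, 8}  B4 = {2, 3, 4, 7, 8}  B5 = {2, 4, 5, 7, 8}
Tree: B1–B2, B2–B3, B3–B4, B4–B5
The largest bag has 5 vertices, giving width 4; this decomposition certifies tw(G) ≤ 4. For the lower bound: the 5 vertex sets {2,6}, {0,4}, {1,7}, {8}, {3} are disjoint, each induces a connected subgraph, and every pair is joined by at least one edge of G. Contracting each set to a single vertex therefore yields K_{5} as a minor, and since treewidth is minor-monotone, tw(G) ≥ tw(K_{5}) = 4. Combining the bounds, tw(G) = 4.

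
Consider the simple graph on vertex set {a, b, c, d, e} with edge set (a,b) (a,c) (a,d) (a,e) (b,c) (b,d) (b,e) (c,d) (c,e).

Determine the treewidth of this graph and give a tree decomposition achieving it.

The largest bag has 4 vertices, giving width 3; this decomposition certifies tw(G) ≤ 3. For the lower bound, the 4 vertices {a, b, c, d} are pairwise adjacent, and any tree decomposition puts a clique entirely inside one bag — forcing width ≥ 3. Therefore the treewidth is 3.

Treewidth 3.
One optimal decomposition is:
Bags: B1 = {a, b, c, e}  B2 = {a, b, c, d}
Tree: B1–B2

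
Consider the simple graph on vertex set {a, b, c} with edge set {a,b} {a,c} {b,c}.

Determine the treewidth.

2

A width-2 tree decomposition is:
Bags: B1 = {a, b, c}
Tree: (single bag)
With just one bag of size 3, the width is 3 − 1 = 2, so tw(G) ≤ 2. On the other hand G contains the 3-clique {a, b, c}. A clique must lie in a single bag of any decomposition, so no decomposition can have width below 2. Hence tw(G) = 2 exactly.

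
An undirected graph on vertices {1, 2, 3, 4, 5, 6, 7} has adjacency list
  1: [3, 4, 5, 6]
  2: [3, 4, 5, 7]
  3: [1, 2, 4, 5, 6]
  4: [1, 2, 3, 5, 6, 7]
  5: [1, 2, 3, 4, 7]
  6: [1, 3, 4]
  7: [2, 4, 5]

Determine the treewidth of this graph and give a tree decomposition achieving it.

Every bag has size at most 4, so the width is 4 − 1 = 3 and tw(G) ≤ 3. For the lower bound, the 4 vertices {1, 3, 4, 5} are pairwise adjacent, and any tree decomposition puts a clique entirely inside one bag — forcing width ≥ 3. Therefore the treewidth is 3.

Treewidth 3.
Bags: B1 = {2, 3, 4, 5}  B2 = {2, 4, 5, 7}  B3 = {1, 3, 4, 5}  B4 = {1, 3, 4, 6}
Tree: B1–B2, B1–B3, B3–B4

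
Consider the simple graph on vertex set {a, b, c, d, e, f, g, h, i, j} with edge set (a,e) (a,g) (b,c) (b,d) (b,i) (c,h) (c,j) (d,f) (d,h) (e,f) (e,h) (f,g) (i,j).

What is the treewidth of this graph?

A width-2 tree decomposition is:
Bags: B1 = {a, f, g}  B2 = {a, e, f}  B3 = {d, e, f}  B4 = {d, e, h}  B5 = {b, d, h}  B6 = {b, c, h}  B7 = {b, c, i}  B8 = {c, i, j}
Tree: B1–B2, B2–B3, B3–B4, B4–B5, B5–B6, B6–B7, B7–B8
Each bag holds 3 vertices, so the decomposition has width 2, which upper-bounds the treewidth. Since g–a–e–f–g is a cycle in G, G is not acyclic. Forests are exactly the graphs of treewidth ≤ 1, so tw(G) ≥ 2. Hence tw(G) = 2 exactly.

2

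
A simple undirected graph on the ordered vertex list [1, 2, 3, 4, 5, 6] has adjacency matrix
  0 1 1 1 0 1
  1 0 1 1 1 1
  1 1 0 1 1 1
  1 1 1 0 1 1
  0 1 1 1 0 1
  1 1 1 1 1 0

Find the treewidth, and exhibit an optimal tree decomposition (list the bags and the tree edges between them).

Treewidth 4.
Bags: B1 = {2, 3, 4, 5, 6}  B2 = {1, 2, 3, 4, 6}
Tree: B1–B2

Every bag has size at most 5, so the width is 5 − 1 = 4 and tw(G) ≤ 4. Conversely, {1, 2, 3, 4, 6} is a clique of size 5, and the vertices of any clique must share a bag in every tree decomposition; so some bag has ≥ 5 vertices and tw(G) ≥ 4. Therefore the treewidth is 4.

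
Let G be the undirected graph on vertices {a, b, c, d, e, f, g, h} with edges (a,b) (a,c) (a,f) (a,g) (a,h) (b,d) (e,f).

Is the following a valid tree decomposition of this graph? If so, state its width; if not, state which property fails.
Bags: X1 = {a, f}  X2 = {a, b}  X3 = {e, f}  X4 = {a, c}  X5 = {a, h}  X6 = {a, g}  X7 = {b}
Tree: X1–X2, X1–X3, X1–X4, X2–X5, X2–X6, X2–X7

No — vertex d appears in no bag.

A tree decomposition must satisfy three properties: every vertex lies in some bag; for every edge, both endpoints lie together in some bag; and for every vertex, the bags containing it form a connected subtree. Here vertex d appears in no bag, so the decomposition is invalid.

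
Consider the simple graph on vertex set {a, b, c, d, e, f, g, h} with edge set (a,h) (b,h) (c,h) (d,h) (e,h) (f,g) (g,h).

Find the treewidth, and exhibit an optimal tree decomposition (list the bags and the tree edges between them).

Each bag holds 2 vertices, so the decomposition has width 1, which upper-bounds the treewidth. Since G has at least one edge (e.g. h–b), it is not an edgeless graph, so tw(G) ≥ 1. Therefore the treewidth is 1.

Treewidth 1.
One optimal decomposition is:
Bags: B1 = {b, h}  B2 = {g, h}  B3 = {f, g}  B4 = {c, h}  B5 = {e, h}  B6 = {d, h}  B7 = {a, h}
Tree: B1–B2, B2–B3, B1–B4, B1–B5, B5–B6, B2–B7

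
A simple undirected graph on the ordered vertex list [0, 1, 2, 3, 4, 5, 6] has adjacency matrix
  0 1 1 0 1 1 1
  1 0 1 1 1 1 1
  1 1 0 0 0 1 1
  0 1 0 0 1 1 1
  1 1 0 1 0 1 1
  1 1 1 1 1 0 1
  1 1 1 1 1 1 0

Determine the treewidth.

A width-4 tree decomposition is:
Bags: B1 = {1, 3, 4, 5, 6}  B2 = {0, 1, 4, 5, 6}  B3 = {0, 1, 2, 5, 6}
Tree: B1–B2, B2–B3
The largest bag has 5 vertices, giving width 4; this decomposition certifies tw(G) ≤ 4. For the lower bound, the 5 vertices {0, 1, 2, 5, 6} are pairwise adjacent, and any tree decomposition puts a clique entirely inside one bag — forcing width ≥ 4. Hence tw(G) = 4 exactly.

4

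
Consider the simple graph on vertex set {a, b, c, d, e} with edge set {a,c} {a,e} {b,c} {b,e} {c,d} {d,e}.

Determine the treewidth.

A width-2 tree decomposition is:
Bags: B1 = {b, c, e}  B2 = {c, d, e}  B3 = {a, c, e}
Tree: B1–B2, B2–B3
Every bag has size at most 3, so the width is 3 − 1 = 2 and tw(G) ≤ 2. The edges e–b–c–d–e form a cycle, so G is not a tree and its treewidth is at least 2. Combining the bounds, tw(G) = 2.

2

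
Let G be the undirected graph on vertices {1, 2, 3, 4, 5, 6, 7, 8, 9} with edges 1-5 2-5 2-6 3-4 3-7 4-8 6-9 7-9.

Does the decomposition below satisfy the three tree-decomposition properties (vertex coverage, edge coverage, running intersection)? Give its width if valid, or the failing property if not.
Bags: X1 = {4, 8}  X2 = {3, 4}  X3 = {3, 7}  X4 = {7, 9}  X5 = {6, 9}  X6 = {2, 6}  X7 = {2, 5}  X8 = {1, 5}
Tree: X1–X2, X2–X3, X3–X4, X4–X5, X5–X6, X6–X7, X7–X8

Yes; width 1.

Every vertex of G appears in some bag (union = {1, 2, 3, 4, 5, 6, 7, 8, 9}); every edge is covered by a bag; and for each vertex v the set of bags containing v is connected in the bag tree. The decomposition is therefore valid. The largest bag has 2 vertices, so the width is 1.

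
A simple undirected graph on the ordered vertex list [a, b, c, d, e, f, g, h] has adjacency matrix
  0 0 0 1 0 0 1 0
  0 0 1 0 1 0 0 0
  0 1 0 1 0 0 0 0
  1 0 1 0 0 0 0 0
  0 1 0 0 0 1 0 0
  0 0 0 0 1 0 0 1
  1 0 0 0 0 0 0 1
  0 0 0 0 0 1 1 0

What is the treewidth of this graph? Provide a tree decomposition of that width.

Treewidth 2.
Bags: B1 = {e, f, h}  B2 = {e, g, h}  B3 = {a, e, g}  B4 = {a, d, e}  B5 = {c, d, e}  B6 = {b, c, e}
Tree: B1–B2, B2–B3, B3–B4, B4–B5, B5–B6

Every bag has size at most 3, so the width is 3 − 1 = 2 and tw(G) ≤ 2. For the lower bound, G contains the cycle e–f–h–g–a–d–c–b–e, so G is not a forest; only forests have treewidth ≤ 1, hence tw(G) ≥ 2. Hence tw(G) = 2 exactly.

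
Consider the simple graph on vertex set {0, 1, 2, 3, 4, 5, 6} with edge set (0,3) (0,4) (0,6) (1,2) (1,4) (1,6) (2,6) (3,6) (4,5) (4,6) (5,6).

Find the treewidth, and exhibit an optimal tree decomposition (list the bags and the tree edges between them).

Treewidth 2.
One such decomposition:
Bags: B1 = {1, 2, 6}  B2 = {1, 4, 6}  B3 = {4, 5, 6}  B4 = {0, 4, 6}  B5 = {0, 3, 6}
Tree: B1–B2, B2–B3, B2–B4, B4–B5

Each bag holds 3 vertices, so the decomposition has width 2, which upper-bounds the treewidth. Conversely, {1, 2, 6} is a clique of size 3, and the vertices of any clique must share a bag in every tree decomposition; so some bag has ≥ 3 vertices and tw(G) ≥ 2. The upper and lower bounds meet at 2, so that is the treewidth.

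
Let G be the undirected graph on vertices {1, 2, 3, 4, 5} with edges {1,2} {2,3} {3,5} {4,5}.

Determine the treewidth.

A width-1 tree decomposition is:
Bags: B1 = {4, 5}  B2 = {3, 5}  B3 = {2, 3}  B4 = {1, 2}
Tree: B1–B2, B2–B3, B3–B4
The largest bag has 2 vertices, giving width 1; this decomposition certifies tw(G) ≤ 1. G has an edge, so its treewidth is at least 1. Combining the bounds, tw(G) = 1.

1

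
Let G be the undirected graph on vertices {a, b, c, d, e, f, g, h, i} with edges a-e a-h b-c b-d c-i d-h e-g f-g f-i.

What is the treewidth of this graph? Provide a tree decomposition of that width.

The largest bag has 3 vertices, giving width 2; this decomposition certifies tw(G) ≤ 2. For the lower bound, G contains the cycle e–a–h–d–b–c–i–f–g–e, so G is not a forest; only forests have treewidth ≤ 1, hence tw(G) ≥ 2. Therefore the treewidth is 2.

Treewidth 2.
Bags: B1 = {a, e, h}  B2 = {d, e, h}  B3 = {b, d, e}  B4 = {b, c, e}  B5 = {c, e, i}  B6 = {e, f, i}  B7 = {e, f, g}
Tree: B1–B2, B2–B3, B3–B4, B4–B5, B5–B6, B6–B7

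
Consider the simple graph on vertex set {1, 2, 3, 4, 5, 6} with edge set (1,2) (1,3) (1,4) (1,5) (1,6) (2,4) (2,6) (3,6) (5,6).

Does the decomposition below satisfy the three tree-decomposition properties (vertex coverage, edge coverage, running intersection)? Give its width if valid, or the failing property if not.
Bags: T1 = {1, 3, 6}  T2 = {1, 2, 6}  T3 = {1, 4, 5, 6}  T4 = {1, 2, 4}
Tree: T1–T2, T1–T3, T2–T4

A tree decomposition must satisfy three properties: every vertex lies in some bag; for every edge, both endpoints lie together in some bag; and for every vertex, the bags containing it form a connected subtree. Here bags containing vertex 4 are not connected in the tree, so the decomposition is invalid.

No — bags containing vertex 4 are not connected in the tree.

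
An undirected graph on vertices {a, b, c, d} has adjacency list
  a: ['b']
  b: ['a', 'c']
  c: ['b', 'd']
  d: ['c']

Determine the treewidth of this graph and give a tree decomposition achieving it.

Every bag has size at most 2, so the width is 2 − 1 = 1 and tw(G) ≤ 1. Since G has at least one edge (e.g. a–b), it is not an edgeless graph, so tw(G) ≥ 1. Hence tw(G) = 1 exactly.

Treewidth 1.
Bags: B1 = {a, b}  B2 = {b, c}  B3 = {c, d}
Tree: B1–B2, B2–B3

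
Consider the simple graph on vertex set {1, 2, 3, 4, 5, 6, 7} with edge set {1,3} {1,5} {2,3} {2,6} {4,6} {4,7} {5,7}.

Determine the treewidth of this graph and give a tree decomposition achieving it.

Treewidth 2.
One such decomposition:
Bags: B1 = {1, 2, 3}  B2 = {1, 2, 6}  B3 = {1, 4, 6}  B4 = {1, 4, 7}  B5 = {1, 5, 7}
Tree: B1–B2, B2–B3, B3–B4, B4–B5

Every bag has size at most 3, so the width is 3 − 1 = 2 and tw(G) ≤ 2. The edges 1–3–2–6–4–7–5–1 form a cycle, so G is not a tree and its treewidth is at least 2. Hence tw(G) = 2 exactly.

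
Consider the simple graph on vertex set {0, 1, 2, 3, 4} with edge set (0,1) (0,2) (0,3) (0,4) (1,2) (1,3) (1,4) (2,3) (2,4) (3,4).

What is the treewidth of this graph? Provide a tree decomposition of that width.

Treewidth 4.
One such decomposition:
Bags: B1 = {0, 1, 2, 3, 4}
Tree: (single bag)

With just one bag of size 5, the width is 5 − 1 = 4, so tw(G) ≤ 4. On the other hand G contains the 5-clique {0, 1, 2, 3, 4}. A clique must lie in a single bag of any decomposition, so no decomposition can have width below 4. Therefore the treewidth is 4.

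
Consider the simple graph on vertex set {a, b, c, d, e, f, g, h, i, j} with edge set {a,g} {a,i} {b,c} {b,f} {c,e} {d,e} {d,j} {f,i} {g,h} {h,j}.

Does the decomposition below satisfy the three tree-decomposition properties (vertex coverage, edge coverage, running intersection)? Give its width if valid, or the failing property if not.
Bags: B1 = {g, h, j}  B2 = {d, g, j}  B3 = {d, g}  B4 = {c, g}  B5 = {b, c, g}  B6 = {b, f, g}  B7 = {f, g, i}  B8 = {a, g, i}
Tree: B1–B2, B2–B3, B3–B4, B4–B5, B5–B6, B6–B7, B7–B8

No — vertex e appears in no bag.

A tree decomposition must satisfy three properties: every vertex lies in some bag; for every edge, both endpoints lie together in some bag; and for every vertex, the bags containing it form a connected subtree. Here vertex e appears in no bag, so the decomposition is invalid.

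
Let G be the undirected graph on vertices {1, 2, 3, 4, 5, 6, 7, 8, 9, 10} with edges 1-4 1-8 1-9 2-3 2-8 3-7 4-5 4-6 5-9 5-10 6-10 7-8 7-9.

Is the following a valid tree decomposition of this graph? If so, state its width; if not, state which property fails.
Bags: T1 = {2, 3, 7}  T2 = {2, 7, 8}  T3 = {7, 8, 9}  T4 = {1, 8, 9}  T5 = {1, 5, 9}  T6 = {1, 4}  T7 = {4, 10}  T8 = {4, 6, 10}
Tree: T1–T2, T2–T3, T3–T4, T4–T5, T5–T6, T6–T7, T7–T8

No — edge (5,4) lies in no bag.

A tree decomposition must satisfy three properties: every vertex lies in some bag; for every edge, both endpoints lie together in some bag; and for every vertex, the bags containing it form a connected subtree. Here edge (5,4) lies in no bag, so the decomposition is invalid.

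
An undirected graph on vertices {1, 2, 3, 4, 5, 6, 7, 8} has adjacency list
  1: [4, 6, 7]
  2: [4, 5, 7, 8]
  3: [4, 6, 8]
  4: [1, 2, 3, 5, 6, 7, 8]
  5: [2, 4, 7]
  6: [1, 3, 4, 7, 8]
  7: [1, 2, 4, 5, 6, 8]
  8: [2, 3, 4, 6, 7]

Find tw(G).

3

A width-3 tree decomposition is:
Bags: B1 = {4, 6, 7, 8}  B2 = {2, 4, 7, 8}  B3 = {1, 4, 6, 7}  B4 = {3, 4, 6, 8}  B5 = {2, 4, 5, 7}
Tree: B1–B2, B1–B3, B1–B4, B2–B5
Each bag holds 4 vertices, so the decomposition has width 3, which upper-bounds the treewidth. Conversely, {3, 4, 6, 8} is a clique of size 4, and the vertices of any clique must share a bag in every tree decomposition; so some bag has ≥ 4 vertices and tw(G) ≥ 3. Therefore the treewidth is 3.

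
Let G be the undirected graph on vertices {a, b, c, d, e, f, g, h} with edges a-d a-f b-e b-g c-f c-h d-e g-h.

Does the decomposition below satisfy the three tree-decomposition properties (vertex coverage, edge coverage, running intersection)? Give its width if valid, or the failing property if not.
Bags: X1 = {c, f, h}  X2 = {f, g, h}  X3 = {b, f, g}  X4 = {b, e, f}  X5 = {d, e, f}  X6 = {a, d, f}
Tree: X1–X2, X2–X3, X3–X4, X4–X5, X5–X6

Vertex coverage: the bags together contain {a, b, c, d, e, f, g, h}, the full vertex set. Edge coverage: each edge of G has both endpoints in at least one bag. Running intersection: for every vertex, the bags containing it form a connected subtree. All three properties hold, so this is a valid tree decomposition of width max|bag| − 1 = 2, and hence tw(G) ≤ 2.

Yes; width 2.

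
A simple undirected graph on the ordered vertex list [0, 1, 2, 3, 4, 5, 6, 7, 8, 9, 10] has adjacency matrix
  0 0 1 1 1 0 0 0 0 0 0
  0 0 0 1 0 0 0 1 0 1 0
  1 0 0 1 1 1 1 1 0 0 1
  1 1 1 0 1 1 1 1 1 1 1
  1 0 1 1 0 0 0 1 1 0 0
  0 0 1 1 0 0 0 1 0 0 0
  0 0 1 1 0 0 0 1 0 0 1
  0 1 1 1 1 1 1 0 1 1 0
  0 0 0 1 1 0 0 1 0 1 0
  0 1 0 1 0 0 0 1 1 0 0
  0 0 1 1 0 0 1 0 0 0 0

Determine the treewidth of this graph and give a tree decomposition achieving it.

Treewidth 3.
One optimal decomposition is:
Bags: B1 = {3, 4, 7, 8}  B2 = {3, 7, 8, 9}  B3 = {2, 3, 4, 7}  B4 = {1, 3, 7, 9}  B5 = {0, 2, 3, 4}  B6 = {2, 3, 6, 7}  B7 = {2, 3, 6, 10}  B8 = {2, 3, 5, 7}
Tree: B1–B2, B1–B3, B2–B4, B3–B5, B3–B6, B6–B7, B3–B8

The largest bag has 4 vertices, giving width 3; this decomposition certifies tw(G) ≤ 3. Conversely, {0, 2, 3, 4} is a clique of size 4, and the vertices of any clique must share a bag in every tree decomposition; so some bag has ≥ 4 vertices and tw(G) ≥ 3. Combining the bounds, tw(G) = 3.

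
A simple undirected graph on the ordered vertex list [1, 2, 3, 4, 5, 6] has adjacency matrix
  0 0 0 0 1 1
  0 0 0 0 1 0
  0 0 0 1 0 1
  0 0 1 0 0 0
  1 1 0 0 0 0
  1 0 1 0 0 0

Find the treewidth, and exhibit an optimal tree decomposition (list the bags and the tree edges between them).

Every bag has size at most 2, so the width is 2 − 1 = 1 and tw(G) ≤ 1. G has an edge, so its treewidth is at least 1. The upper and lower bounds meet at 1, so that is the treewidth.

Treewidth 1.
One optimal decomposition is:
Bags: B1 = {3, 4}  B2 = {3, 6}  B3 = {1, 6}  B4 = {1, 5}  B5 = {2, 5}
Tree: B1–B2, B2–B3, B3–B4, B4–B5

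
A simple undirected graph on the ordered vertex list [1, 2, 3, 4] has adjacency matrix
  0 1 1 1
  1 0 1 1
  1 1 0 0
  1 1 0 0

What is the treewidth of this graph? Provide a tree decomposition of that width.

The largest bag has 3 vertices, giving width 2; this decomposition certifies tw(G) ≤ 2. On the other hand G contains the 3-clique {1, 2, 3}. A clique must lie in a single bag of any decomposition, so no decomposition can have width below 2. Therefore the treewidth is 2.

Treewidth 2.
Bags: B1 = {1, 2, 4}  B2 = {1, 2, 3}
Tree: B1–B2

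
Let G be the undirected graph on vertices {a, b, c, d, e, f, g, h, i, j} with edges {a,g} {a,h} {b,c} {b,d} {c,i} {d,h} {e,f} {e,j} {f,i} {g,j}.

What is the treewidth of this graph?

2

A width-2 tree decomposition is:
Bags: B1 = {e, g, j}  B2 = {a, e, g}  B3 = {a, e, h}  B4 = {d, e, h}  B5 = {b, d, e}  B6 = {b, c, e}  B7 = {c, e, i}  B8 = {e, f, i}
Tree: B1–B2, B2–B3, B3–B4, B4–B5, B5–B6, B6–B7, B7–B8
Each bag holds 3 vertices, so the decomposition has width 2, which upper-bounds the treewidth. Since e–j–g–a–h–d–b–c–i–f–e is a cycle in G, G is not acyclic. Forests are exactly the graphs of treewidth ≤ 1, so tw(G) ≥ 2. The upper and lower bounds meet at 2, so that is the treewidth.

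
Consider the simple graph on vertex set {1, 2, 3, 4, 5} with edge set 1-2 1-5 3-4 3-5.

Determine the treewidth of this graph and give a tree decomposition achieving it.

Treewidth 1.
Bags: B1 = {3, 4}  B2 = {3, 5}  B3 = {1, 5}  B4 = {1, 2}
Tree: B1–B2, B2–B3, B3–B4

Every bag has size at most 2, so the width is 2 − 1 = 1 and tw(G) ≤ 1. G has an edge, so its treewidth is at least 1. The upper and lower bounds meet at 1, so that is the treewidth.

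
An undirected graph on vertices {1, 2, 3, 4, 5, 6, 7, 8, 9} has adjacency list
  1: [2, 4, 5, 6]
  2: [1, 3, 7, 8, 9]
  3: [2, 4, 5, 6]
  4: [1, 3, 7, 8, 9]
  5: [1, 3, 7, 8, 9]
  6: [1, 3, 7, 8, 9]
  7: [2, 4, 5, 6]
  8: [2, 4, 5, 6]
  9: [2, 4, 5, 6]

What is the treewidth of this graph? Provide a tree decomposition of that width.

Treewidth 4.
One optimal decomposition is:
Bags: B1 = {2, 4, 5, 6, 7}  B2 = {1, 2, 4, 5, 6}  B3 = {2, 3, 4, 5, 6}  B4 = {2, 4, 5, 6, 8}  B5 = {2, 4, 5, 6, 9}
Tree: B1–B2, B2–B3, B3–B4, B4–B5

The largest bag has 5 vertices, giving width 4; this decomposition certifies tw(G) ≤ 4. For the lower bound: the 5 vertex sets {6,7}, {1,2}, {3,4}, {5}, {8} are disjoint, each induces a connected subgraph, and every pair is joined by at least one edge of G. Contracting each set to a single vertex therefore yields K_{5} as a minor, and since treewidth is minor-monotone, tw(G) ≥ tw(K_{5}) = 4. Hence tw(G) = 4 exactly.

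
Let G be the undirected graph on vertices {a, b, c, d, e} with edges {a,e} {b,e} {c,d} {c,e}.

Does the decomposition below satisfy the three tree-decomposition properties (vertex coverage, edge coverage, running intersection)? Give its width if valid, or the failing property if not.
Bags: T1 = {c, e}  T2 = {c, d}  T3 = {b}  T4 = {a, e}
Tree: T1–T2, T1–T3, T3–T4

A tree decomposition must satisfy three properties: every vertex lies in some bag; for every edge, both endpoints lie together in some bag; and for every vertex, the bags containing it form a connected subtree. Here edge (e,b) lies in no bag, so the decomposition is invalid.

No — edge (e,b) lies in no bag.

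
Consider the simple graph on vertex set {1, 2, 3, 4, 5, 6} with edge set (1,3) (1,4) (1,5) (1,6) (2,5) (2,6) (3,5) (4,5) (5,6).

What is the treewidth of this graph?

A width-2 tree decomposition is:
Bags: B1 = {1, 4, 5}  B2 = {1, 3, 5}  B3 = {1, 5, 6}  B4 = {2, 5, 6}
Tree: B1–B2, B1–B3, B3–B4
Every bag has size at most 3, so the width is 3 − 1 = 2 and tw(G) ≤ 2. For the lower bound, the 3 vertices {1, 3, 5} are pairwise adjacent, and any tree decomposition puts a clique entirely inside one bag — forcing width ≥ 2. Combining the bounds, tw(G) = 2.

2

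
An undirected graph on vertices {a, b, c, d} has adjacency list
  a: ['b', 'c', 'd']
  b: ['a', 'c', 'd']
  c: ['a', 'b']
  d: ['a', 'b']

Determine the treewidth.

2

A width-2 tree decomposition is:
Bags: B1 = {a, b, d}  B2 = {a, b, c}
Tree: B1–B2
Each bag holds 3 vertices, so the decomposition has width 2, which upper-bounds the treewidth. On the other hand G contains the 3-clique {a, b, d}. A clique must lie in a single bag of any decomposition, so no decomposition can have width below 2. Therefore the treewidth is 2.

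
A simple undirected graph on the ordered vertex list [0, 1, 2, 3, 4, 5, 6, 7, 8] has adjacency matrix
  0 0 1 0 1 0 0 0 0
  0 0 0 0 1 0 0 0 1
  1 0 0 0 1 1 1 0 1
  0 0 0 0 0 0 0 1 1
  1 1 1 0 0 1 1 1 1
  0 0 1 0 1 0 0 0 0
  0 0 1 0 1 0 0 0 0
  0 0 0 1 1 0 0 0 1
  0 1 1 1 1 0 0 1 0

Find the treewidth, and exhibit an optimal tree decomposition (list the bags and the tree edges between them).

Treewidth 2.
Bags: B1 = {2, 4, 8}  B2 = {2, 4, 6}  B3 = {0, 2, 4}  B4 = {4, 7, 8}  B5 = {2, 4, 5}  B6 = {3, 7, 8}  B7 = {1, 4, 8}
Tree: B1–B2, B2–B3, B1–B4, B3–B5, B4–B6, B4–B7

Every bag has size at most 3, so the width is 3 − 1 = 2 and tw(G) ≤ 2. For the lower bound, the 3 vertices {3, 7, 8} are pairwise adjacent, and any tree decomposition puts a clique entirely inside one bag — forcing width ≥ 2. Hence tw(G) = 2 exactly.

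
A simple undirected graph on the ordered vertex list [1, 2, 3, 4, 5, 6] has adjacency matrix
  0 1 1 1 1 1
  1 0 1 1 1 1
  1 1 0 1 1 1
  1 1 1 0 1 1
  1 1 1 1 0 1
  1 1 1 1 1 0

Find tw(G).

A width-5 tree decomposition is:
Bags: B1 = {1, 2, 3, 4, 5, 6}
Tree: (single bag)
With just one bag of size 6, the width is 6 − 1 = 5, so tw(G) ≤ 5. For the lower bound, the 6 vertices {1, 2, 3, 4, 5, 6} are pairwise adjacent, and any tree decomposition puts a clique entirely inside one bag — forcing width ≥ 5. Therefore the treewidth is 5.

5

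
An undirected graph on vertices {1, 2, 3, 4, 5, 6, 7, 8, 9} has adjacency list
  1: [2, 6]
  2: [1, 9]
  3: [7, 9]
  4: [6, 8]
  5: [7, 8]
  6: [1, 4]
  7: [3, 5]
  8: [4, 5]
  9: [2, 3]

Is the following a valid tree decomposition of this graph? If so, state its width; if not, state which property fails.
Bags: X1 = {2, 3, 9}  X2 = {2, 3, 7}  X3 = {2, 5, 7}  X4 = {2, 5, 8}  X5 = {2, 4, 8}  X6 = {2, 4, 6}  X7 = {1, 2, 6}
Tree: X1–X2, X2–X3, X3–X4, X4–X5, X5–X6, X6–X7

Vertex coverage: the bags together contain {1, 2, 3, 4, 5, 6, 7, 8, 9}, the full vertex set. Edge coverage: each edge of G has both endpoints in at least one bag. Running intersection: for every vertex, the bags containing it form a connected subtree. All three properties hold, so this is a valid tree decomposition of width max|bag| − 1 = 2, and hence tw(G) ≤ 2.

Yes; width 2.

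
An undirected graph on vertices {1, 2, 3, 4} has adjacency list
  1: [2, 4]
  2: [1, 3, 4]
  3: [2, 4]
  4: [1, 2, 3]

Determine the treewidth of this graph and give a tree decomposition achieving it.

Treewidth 2.
One optimal decomposition is:
Bags: B1 = {1, 2, 4}  B2 = {2, 3, 4}
Tree: B1–B2

Each bag holds 3 vertices, so the decomposition has width 2, which upper-bounds the treewidth. Conversely, {1, 2, 4} is a clique of size 3, and the vertices of any clique must share a bag in every tree decomposition; so some bag has ≥ 3 vertices and tw(G) ≥ 2. Therefore the treewidth is 2.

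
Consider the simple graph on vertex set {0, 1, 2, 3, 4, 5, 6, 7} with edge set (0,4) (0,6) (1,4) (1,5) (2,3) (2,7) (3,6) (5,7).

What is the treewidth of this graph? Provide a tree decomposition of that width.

Treewidth 2.
One such decomposition:
Bags: B1 = {2, 5, 7}  B2 = {1, 2, 5}  B3 = {1, 2, 4}  B4 = {0, 2, 4}  B5 = {0, 2, 6}  B6 = {2, 3, 6}
Tree: B1–B2, B2–B3, B3–B4, B4–B5, B5–B6

Every bag has size at most 3, so the width is 3 − 1 = 2 and tw(G) ≤ 2. The edges 2–7–5–1–4–0–6–3–2 form a cycle, so G is not a tree and its treewidth is at least 2. The upper and lower bounds meet at 2, so that is the treewidth.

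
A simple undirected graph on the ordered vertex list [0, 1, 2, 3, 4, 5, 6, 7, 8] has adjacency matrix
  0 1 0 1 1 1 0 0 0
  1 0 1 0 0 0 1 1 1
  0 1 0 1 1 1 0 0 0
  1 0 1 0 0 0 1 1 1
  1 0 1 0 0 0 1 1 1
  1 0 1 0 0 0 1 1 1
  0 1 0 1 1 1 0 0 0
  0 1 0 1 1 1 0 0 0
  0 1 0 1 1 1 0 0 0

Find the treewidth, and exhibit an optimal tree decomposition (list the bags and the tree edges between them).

Every bag has size at most 5, so the width is 5 − 1 = 4 and tw(G) ≤ 4. For the lower bound: the 5 vertex sets {5,8}, {4,7}, {1,2}, {3}, {0} are disjoint, each induces a connected subgraph, and every pair is joined by at least one edge of G. Contracting each set to a single vertex therefore yields K_{5} as a minor, and since treewidth is minor-monotone, tw(G) ≥ tw(K_{5}) = 4. Therefore the treewidth is 4.

Treewidth 4.
Bags: B1 = {1, 3, 4, 5, 8}  B2 = {1, 3, 4, 5, 7}  B3 = {1, 2, 3, 4, 5}  B4 = {0, 1, 3, 4, 5}  B5 = {1, 3, 4, 5, 6}
Tree: B1–B2, B2–B3, B3–B4, B4–B5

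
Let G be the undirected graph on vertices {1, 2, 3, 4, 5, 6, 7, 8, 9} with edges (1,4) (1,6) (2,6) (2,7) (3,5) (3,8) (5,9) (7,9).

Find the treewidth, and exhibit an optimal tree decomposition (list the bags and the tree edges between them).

Every bag has size at most 2, so the width is 2 − 1 = 1 and tw(G) ≤ 1. Any graph with an edge has treewidth ≥ 1, and G has the edge 8–3. Therefore the treewidth is 1.

Treewidth 1.
Bags: B1 = {3, 8}  B2 = {3, 5}  B3 = {5, 9}  B4 = {7, 9}  B5 = {2, 7}  B6 = {2, 6}  B7 = {1, 6}  B8 = {1, 4}
Tree: B1–B2, B2–B3, B3–B4, B4–B5, B5–B6, B6–B7, B7–B8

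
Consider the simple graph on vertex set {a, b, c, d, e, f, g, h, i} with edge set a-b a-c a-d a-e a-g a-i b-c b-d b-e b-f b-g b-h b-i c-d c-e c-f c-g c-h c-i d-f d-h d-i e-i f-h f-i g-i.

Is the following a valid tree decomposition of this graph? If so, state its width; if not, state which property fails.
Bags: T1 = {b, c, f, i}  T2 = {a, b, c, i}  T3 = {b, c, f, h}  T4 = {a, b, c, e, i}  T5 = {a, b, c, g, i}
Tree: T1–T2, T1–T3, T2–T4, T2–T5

No — vertex d appears in no bag.

A tree decomposition must satisfy three properties: every vertex lies in some bag; for every edge, both endpoints lie together in some bag; and for every vertex, the bags containing it form a connected subtree. Here vertex d appears in no bag, so the decomposition is invalid.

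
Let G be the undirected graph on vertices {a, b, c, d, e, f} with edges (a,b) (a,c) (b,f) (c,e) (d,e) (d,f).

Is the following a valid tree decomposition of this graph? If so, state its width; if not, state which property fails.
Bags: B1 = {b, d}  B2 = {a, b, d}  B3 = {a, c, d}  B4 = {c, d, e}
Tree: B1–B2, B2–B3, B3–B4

No — vertex f appears in no bag.

A tree decomposition must satisfy three properties: every vertex lies in some bag; for every edge, both endpoints lie together in some bag; and for every vertex, the bags containing it form a connected subtree. Here vertex f appears in no bag, so the decomposition is invalid.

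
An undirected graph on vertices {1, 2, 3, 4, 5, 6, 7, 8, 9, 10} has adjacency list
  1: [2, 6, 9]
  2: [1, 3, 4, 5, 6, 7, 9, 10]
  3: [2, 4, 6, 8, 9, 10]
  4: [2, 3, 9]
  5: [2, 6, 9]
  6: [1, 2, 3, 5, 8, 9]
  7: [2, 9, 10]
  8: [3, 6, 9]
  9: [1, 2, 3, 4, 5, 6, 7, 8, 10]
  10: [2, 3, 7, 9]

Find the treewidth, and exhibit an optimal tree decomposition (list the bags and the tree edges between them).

Every bag has size at most 4, so the width is 4 − 1 = 3 and tw(G) ≤ 3. Conversely, {3, 6, 8, 9} is a clique of size 4, and the vertices of any clique must share a bag in every tree decomposition; so some bag has ≥ 4 vertices and tw(G) ≥ 3. The upper and lower bounds meet at 3, so that is the treewidth.

Treewidth 3.
One such decomposition:
Bags: B1 = {2, 3, 9, 10}  B2 = {2, 3, 6, 9}  B3 = {2, 7, 9, 10}  B4 = {2, 5, 6, 9}  B5 = {3, 6, 8, 9}  B6 = {2, 3, 4, 9}  B7 = {1, 2, 6, 9}
Tree: B1–B2, B1–B3, B2–B4, B2–B5, B2–B6, B4–B7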